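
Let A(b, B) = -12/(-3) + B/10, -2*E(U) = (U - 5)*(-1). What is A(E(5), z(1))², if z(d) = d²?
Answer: 1681/100 ≈ 16.810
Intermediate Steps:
E(U) = -5/2 + U/2 (E(U) = -(U - 5)*(-1)/2 = -(-5 + U)*(-1)/2 = -(5 - U)/2 = -5/2 + U/2)
A(b, B) = 4 + B/10 (A(b, B) = -12*(-⅓) + B*(⅒) = 4 + B/10)
A(E(5), z(1))² = (4 + (⅒)*1²)² = (4 + (⅒)*1)² = (4 + ⅒)² = (41/10)² = 1681/100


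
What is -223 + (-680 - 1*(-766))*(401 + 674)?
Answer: 92227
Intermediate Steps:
-223 + (-680 - 1*(-766))*(401 + 674) = -223 + (-680 + 766)*1075 = -223 + 86*1075 = -223 + 92450 = 92227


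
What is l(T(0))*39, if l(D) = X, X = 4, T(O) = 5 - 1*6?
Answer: 156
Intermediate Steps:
T(O) = -1 (T(O) = 5 - 6 = -1)
l(D) = 4
l(T(0))*39 = 4*39 = 156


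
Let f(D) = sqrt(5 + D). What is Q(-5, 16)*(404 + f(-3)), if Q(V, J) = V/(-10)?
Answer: 202 + sqrt(2)/2 ≈ 202.71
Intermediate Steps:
Q(V, J) = -V/10 (Q(V, J) = V*(-1/10) = -V/10)
Q(-5, 16)*(404 + f(-3)) = (-1/10*(-5))*(404 + sqrt(5 - 3)) = (404 + sqrt(2))/2 = 202 + sqrt(2)/2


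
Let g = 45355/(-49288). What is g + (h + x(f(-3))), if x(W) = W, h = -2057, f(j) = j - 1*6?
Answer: -101874363/49288 ≈ -2066.9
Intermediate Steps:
f(j) = -6 + j (f(j) = j - 6 = -6 + j)
g = -45355/49288 (g = 45355*(-1/49288) = -45355/49288 ≈ -0.92020)
g + (h + x(f(-3))) = -45355/49288 + (-2057 + (-6 - 3)) = -45355/49288 + (-2057 - 9) = -45355/49288 - 2066 = -101874363/49288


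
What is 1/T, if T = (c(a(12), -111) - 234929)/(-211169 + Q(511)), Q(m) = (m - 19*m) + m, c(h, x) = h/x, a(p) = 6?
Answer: 8134672/8692375 ≈ 0.93584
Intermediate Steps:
Q(m) = -17*m (Q(m) = -18*m + m = -17*m)
T = 8692375/8134672 (T = (6/(-111) - 234929)/(-211169 - 17*511) = (6*(-1/111) - 234929)/(-211169 - 8687) = (-2/37 - 234929)/(-219856) = -8692375/37*(-1/219856) = 8692375/8134672 ≈ 1.0686)
1/T = 1/(8692375/8134672) = 8134672/8692375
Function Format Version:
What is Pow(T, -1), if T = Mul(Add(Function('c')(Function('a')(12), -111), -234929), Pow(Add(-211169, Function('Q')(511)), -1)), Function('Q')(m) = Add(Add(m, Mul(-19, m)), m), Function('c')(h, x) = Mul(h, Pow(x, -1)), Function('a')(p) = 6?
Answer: Rational(8134672, 8692375) ≈ 0.93584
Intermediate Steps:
Function('Q')(m) = Mul(-17, m) (Function('Q')(m) = Add(Mul(-18, m), m) = Mul(-17, m))
T = Rational(8692375, 8134672) (T = Mul(Add(Mul(6, Pow(-111, -1)), -234929), Pow(Add(-211169, Mul(-17, 511)), -1)) = Mul(Add(Mul(6, Rational(-1, 111)), -234929), Pow(Add(-211169, -8687), -1)) = Mul(Add(Rational(-2, 37), -234929), Pow(-219856, -1)) = Mul(Rational(-8692375, 37), Rational(-1, 219856)) = Rational(8692375, 8134672) ≈ 1.0686)
Pow(T, -1) = Pow(Rational(8692375, 8134672), -1) = Rational(8134672, 8692375)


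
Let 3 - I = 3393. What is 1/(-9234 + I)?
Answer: -1/12624 ≈ -7.9214e-5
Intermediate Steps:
I = -3390 (I = 3 - 1*3393 = 3 - 3393 = -3390)
1/(-9234 + I) = 1/(-9234 - 3390) = 1/(-12624) = -1/12624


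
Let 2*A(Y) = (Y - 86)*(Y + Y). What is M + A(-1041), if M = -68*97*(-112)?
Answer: 1911959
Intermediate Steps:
M = 738752 (M = -6596*(-112) = 738752)
A(Y) = Y*(-86 + Y) (A(Y) = ((Y - 86)*(Y + Y))/2 = ((-86 + Y)*(2*Y))/2 = (2*Y*(-86 + Y))/2 = Y*(-86 + Y))
M + A(-1041) = 738752 - 1041*(-86 - 1041) = 738752 - 1041*(-1127) = 738752 + 1173207 = 1911959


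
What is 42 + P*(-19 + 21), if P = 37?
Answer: 116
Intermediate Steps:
42 + P*(-19 + 21) = 42 + 37*(-19 + 21) = 42 + 37*2 = 42 + 74 = 116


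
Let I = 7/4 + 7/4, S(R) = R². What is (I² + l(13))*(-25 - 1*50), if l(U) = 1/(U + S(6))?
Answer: -180375/196 ≈ -920.28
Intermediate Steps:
I = 7/2 (I = 7*(¼) + 7*(¼) = 7/4 + 7/4 = 7/2 ≈ 3.5000)
l(U) = 1/(36 + U) (l(U) = 1/(U + 6²) = 1/(U + 36) = 1/(36 + U))
(I² + l(13))*(-25 - 1*50) = ((7/2)² + 1/(36 + 13))*(-25 - 1*50) = (49/4 + 1/49)*(-25 - 50) = (49/4 + 1/49)*(-75) = (2405/196)*(-75) = -180375/196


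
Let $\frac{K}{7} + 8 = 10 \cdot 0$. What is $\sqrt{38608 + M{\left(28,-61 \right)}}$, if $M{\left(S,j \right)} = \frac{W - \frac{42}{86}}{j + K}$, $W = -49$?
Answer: $\frac{16 \sqrt{424139014}}{1677} \approx 196.49$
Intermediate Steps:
$K = -56$ ($K = -56 + 7 \cdot 10 \cdot 0 = -56 + 7 \cdot 0 = -56 + 0 = -56$)
$M{\left(S,j \right)} = - \frac{2128}{43 \left(-56 + j\right)}$ ($M{\left(S,j \right)} = \frac{-49 - \frac{42}{86}}{j - 56} = \frac{-49 - \frac{21}{43}}{-56 + j} = - \frac{2128}{43 \left(-56 + j\right)}$)
$\sqrt{38608 + M{\left(28,-61 \right)}} = \sqrt{38608 - \frac{2128}{-2408 + 43 \left(-61\right)}} = \sqrt{38608 - \frac{2128}{-2408 - 2623}} = \sqrt{38608 - \frac{2128}{-5031}} = \sqrt{38608 - - \frac{2128}{5031}} = \sqrt{38608 + \frac{2128}{5031}} = \sqrt{\frac{194238976}{5031}} = \frac{16 \sqrt{424139014}}{1677}$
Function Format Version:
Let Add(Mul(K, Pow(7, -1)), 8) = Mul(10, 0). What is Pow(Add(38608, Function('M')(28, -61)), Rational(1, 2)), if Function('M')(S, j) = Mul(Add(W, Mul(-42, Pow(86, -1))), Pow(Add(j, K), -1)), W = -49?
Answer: Mul(Rational(16, 1677), Pow(424139014, Rational(1, 2))) ≈ 196.49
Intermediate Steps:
K = -56 (K = Add(-56, Mul(7, Mul(10, 0))) = Add(-56, Mul(7, 0)) = Add(-56, 0) = -56)
Function('M')(S, j) = Mul(Rational(-2128, 43), Pow(Add(-56, j), -1)) (Function('M')(S, j) = Mul(Add(-49, Mul(-42, Pow(86, -1))), Pow(Add(j, -56), -1)) = Mul(Add(-49, Mul(-42, Rational(1, 86))), Pow(Add(-56, j), -1)) = Mul(Add(-49, Rational(-21, 43)), Pow(Add(-56, j), -1)) = Mul(Rational(-2128, 43), Pow(Add(-56, j), -1)))
Pow(Add(38608, Function('M')(28, -61)), Rational(1, 2)) = Pow(Add(38608, Mul(-2128, Pow(Add(-2408, Mul(43, -61)), -1))), Rational(1, 2)) = Pow(Add(38608, Mul(-2128, Pow(Add(-2408, -2623), -1))), Rational(1, 2)) = Pow(Add(38608, Mul(-2128, Pow(-5031, -1))), Rational(1, 2)) = Pow(Add(38608, Mul(-2128, Rational(-1, 5031))), Rational(1, 2)) = Pow(Add(38608, Rational(2128, 5031)), Rational(1, 2)) = Pow(Rational(194238976, 5031), Rational(1, 2)) = Mul(Rational(16, 1677), Pow(424139014, Rational(1, 2)))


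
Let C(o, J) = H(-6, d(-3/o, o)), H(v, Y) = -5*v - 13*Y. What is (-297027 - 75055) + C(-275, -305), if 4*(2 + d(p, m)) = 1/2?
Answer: -2976221/8 ≈ -3.7203e+5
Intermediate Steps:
d(p, m) = -15/8 (d(p, m) = -2 + (¼)/2 = -2 + (¼)*(½) = -2 + ⅛ = -15/8)
H(v, Y) = -13*Y - 5*v
C(o, J) = 435/8 (C(o, J) = -13*(-15/8) - 5*(-6) = 195/8 + 30 = 435/8)
(-297027 - 75055) + C(-275, -305) = (-297027 - 75055) + 435/8 = -372082 + 435/8 = -2976221/8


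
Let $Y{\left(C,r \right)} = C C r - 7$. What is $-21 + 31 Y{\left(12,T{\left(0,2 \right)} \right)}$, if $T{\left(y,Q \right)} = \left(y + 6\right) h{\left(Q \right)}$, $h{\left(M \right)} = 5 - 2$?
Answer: $80114$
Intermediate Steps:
$h{\left(M \right)} = 3$
$T{\left(y,Q \right)} = 18 + 3 y$ ($T{\left(y,Q \right)} = \left(y + 6\right) 3 = \left(6 + y\right) 3 = 18 + 3 y$)
$Y{\left(C,r \right)} = -7 + r C^{2}$ ($Y{\left(C,r \right)} = C^{2} r - 7 = r C^{2} - 7 = -7 + r C^{2}$)
$-21 + 31 Y{\left(12,T{\left(0,2 \right)} \right)} = -21 + 31 \left(-7 + \left(18 + 3 \cdot 0\right) 12^{2}\right) = -21 + 31 \left(-7 + \left(18 + 0\right) 144\right) = -21 + 31 \left(-7 + 18 \cdot 144\right) = -21 + 31 \left(-7 + 2592\right) = -21 + 31 \cdot 2585 = -21 + 80135 = 80114$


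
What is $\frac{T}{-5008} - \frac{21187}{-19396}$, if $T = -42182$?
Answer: $\frac{115533321}{12141896} \approx 9.5153$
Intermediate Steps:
$\frac{T}{-5008} - \frac{21187}{-19396} = - \frac{42182}{-5008} - \frac{21187}{-19396} = \left(-42182\right) \left(- \frac{1}{5008}\right) - - \frac{21187}{19396} = \frac{21091}{2504} + \frac{21187}{19396} = \frac{115533321}{12141896}$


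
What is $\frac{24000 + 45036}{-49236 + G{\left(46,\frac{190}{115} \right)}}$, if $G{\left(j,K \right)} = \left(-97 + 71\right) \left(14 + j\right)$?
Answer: $- \frac{5753}{4233} \approx -1.3591$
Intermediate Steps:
$G{\left(j,K \right)} = -364 - 26 j$ ($G{\left(j,K \right)} = - 26 \left(14 + j\right) = -364 - 26 j$)
$\frac{24000 + 45036}{-49236 + G{\left(46,\frac{190}{115} \right)}} = \frac{24000 + 45036}{-49236 - 1560} = \frac{69036}{-49236 - 1560} = \frac{69036}{-50796} = 69036 \left(- \frac{1}{50796}\right) = - \frac{5753}{4233}$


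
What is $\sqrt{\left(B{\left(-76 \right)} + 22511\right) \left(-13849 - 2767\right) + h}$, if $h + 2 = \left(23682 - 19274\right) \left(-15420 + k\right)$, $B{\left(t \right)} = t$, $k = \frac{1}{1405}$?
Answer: $\frac{19 i \sqrt{2410122222210}}{1405} \approx 20994.0 i$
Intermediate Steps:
$k = \frac{1}{1405} \approx 0.00071174$
$h = - \frac{95499759202}{1405}$ ($h = -2 + \left(23682 - 19274\right) \left(-15420 + \frac{1}{1405}\right) = -2 + 4408 \left(- \frac{21665099}{1405}\right) = -2 - \frac{95499756392}{1405} = - \frac{95499759202}{1405} \approx -6.7971 \cdot 10^{7}$)
$\sqrt{\left(B{\left(-76 \right)} + 22511\right) \left(-13849 - 2767\right) + h} = \sqrt{\left(-76 + 22511\right) \left(-13849 - 2767\right) - \frac{95499759202}{1405}} = \sqrt{22435 \left(-16616\right) - \frac{95499759202}{1405}} = \sqrt{-372779960 - \frac{95499759202}{1405}} = \sqrt{- \frac{619255603002}{1405}} = \frac{19 i \sqrt{2410122222210}}{1405}$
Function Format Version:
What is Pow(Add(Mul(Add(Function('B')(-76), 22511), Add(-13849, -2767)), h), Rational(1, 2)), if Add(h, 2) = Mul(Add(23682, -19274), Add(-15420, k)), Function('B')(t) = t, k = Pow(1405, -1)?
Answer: Mul(Rational(19, 1405), I, Pow(2410122222210, Rational(1, 2))) ≈ Mul(20994., I)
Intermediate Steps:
k = Rational(1, 1405) ≈ 0.00071174
h = Rational(-95499759202, 1405) (h = Add(-2, Mul(Add(23682, -19274), Add(-15420, Rational(1, 1405)))) = Add(-2, Mul(4408, Rational(-21665099, 1405))) = Add(-2, Rational(-95499756392, 1405)) = Rational(-95499759202, 1405) ≈ -6.7971e+7)
Pow(Add(Mul(Add(Function('B')(-76), 22511), Add(-13849, -2767)), h), Rational(1, 2)) = Pow(Add(Mul(Add(-76, 22511), Add(-13849, -2767)), Rational(-95499759202, 1405)), Rational(1, 2)) = Pow(Add(Mul(22435, -16616), Rational(-95499759202, 1405)), Rational(1, 2)) = Pow(Add(-372779960, Rational(-95499759202, 1405)), Rational(1, 2)) = Pow(Rational(-619255603002, 1405), Rational(1, 2)) = Mul(Rational(19, 1405), I, Pow(2410122222210, Rational(1, 2)))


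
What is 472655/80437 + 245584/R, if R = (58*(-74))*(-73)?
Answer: 41961103547/6300549773 ≈ 6.6599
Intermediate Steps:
R = 313316 (R = -4292*(-73) = 313316)
472655/80437 + 245584/R = 472655/80437 + 245584/313316 = 472655*(1/80437) + 245584*(1/313316) = 472655/80437 + 61396/78329 = 41961103547/6300549773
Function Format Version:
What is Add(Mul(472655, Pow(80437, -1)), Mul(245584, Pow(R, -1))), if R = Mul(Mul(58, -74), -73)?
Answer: Rational(41961103547, 6300549773) ≈ 6.6599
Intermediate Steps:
R = 313316 (R = Mul(-4292, -73) = 313316)
Add(Mul(472655, Pow(80437, -1)), Mul(245584, Pow(R, -1))) = Add(Mul(472655, Pow(80437, -1)), Mul(245584, Pow(313316, -1))) = Add(Mul(472655, Rational(1, 80437)), Mul(245584, Rational(1, 313316))) = Add(Rational(472655, 80437), Rational(61396, 78329)) = Rational(41961103547, 6300549773)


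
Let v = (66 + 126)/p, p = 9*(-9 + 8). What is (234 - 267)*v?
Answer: 704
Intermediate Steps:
p = -9 (p = 9*(-1) = -9)
v = -64/3 (v = (66 + 126)/(-9) = 192*(-⅑) = -64/3 ≈ -21.333)
(234 - 267)*v = (234 - 267)*(-64/3) = -33*(-64/3) = 704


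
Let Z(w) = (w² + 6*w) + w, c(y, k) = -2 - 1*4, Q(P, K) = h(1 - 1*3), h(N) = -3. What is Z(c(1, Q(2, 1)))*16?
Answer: -96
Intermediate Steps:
Q(P, K) = -3
c(y, k) = -6 (c(y, k) = -2 - 4 = -6)
Z(w) = w² + 7*w
Z(c(1, Q(2, 1)))*16 = -6*(7 - 6)*16 = -6*1*16 = -6*16 = -96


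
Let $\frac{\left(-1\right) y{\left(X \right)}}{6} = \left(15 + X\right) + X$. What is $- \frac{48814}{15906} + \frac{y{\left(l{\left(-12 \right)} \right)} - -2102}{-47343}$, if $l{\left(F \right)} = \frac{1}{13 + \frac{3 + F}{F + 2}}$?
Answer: $- \frac{18093092087}{5815124909} \approx -3.1114$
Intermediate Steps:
$l{\left(F \right)} = \frac{1}{13 + \frac{3 + F}{2 + F}}$
$y{\left(X \right)} = -90 - 12 X$ ($y{\left(X \right)} = - 6 \left(\left(15 + X\right) + X\right) = - 6 \left(15 + 2 X\right) = -90 - 12 X$)
$- \frac{48814}{15906} + \frac{y{\left(l{\left(-12 \right)} \right)} - -2102}{-47343} = - \frac{48814}{15906} + \frac{\left(-90 - 12 \frac{2 - 12}{29 + 14 \left(-12\right)}\right) - -2102}{-47343} = \left(-48814\right) \frac{1}{15906} + \left(\left(-90 - 12 \frac{1}{29 - 168} \left(-10\right)\right) + 2102\right) \left(- \frac{1}{47343}\right) = - \frac{24407}{7953} + \left(\left(-90 - 12 \frac{1}{-139} \left(-10\right)\right) + 2102\right) \left(- \frac{1}{47343}\right) = - \frac{24407}{7953} + \left(\left(-90 - 12 \left(\left(- \frac{1}{139}\right) \left(-10\right)\right)\right) + 2102\right) \left(- \frac{1}{47343}\right) = - \frac{24407}{7953} + \left(\left(-90 - \frac{120}{139}\right) + 2102\right) \left(- \frac{1}{47343}\right) = - \frac{24407}{7953} + \left(- \frac{12630}{139} + 2102\right) \left(- \frac{1}{47343}\right) = - \frac{24407}{7953} + \frac{279548}{139} \left(- \frac{1}{47343}\right) = - \frac{24407}{7953} - \frac{279548}{6580677} = - \frac{18093092087}{5815124909}$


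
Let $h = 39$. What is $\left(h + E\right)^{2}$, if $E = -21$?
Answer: $324$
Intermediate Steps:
$\left(h + E\right)^{2} = \left(39 - 21\right)^{2} = 18^{2} = 324$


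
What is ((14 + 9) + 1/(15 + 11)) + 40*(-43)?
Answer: -44121/26 ≈ -1697.0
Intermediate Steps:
((14 + 9) + 1/(15 + 11)) + 40*(-43) = (23 + 1/26) - 1720 = 599/26 - 1720 = -44121/26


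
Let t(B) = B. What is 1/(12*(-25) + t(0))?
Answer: -1/300 ≈ -0.0033333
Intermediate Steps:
1/(12*(-25) + t(0)) = 1/(12*(-25) + 0) = 1/(-300 + 0) = 1/(-300) = -1/300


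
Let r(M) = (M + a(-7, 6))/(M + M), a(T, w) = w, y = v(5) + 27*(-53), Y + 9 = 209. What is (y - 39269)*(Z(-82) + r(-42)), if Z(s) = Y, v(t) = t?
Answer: -57095085/7 ≈ -8.1564e+6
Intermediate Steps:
Y = 200 (Y = -9 + 209 = 200)
Z(s) = 200
y = -1426 (y = 5 + 27*(-53) = 5 - 1431 = -1426)
r(M) = (6 + M)/(2*M) (r(M) = (M + 6)/(M + M) = (6 + M)/((2*M)) = (6 + M)*(1/(2*M)) = (6 + M)/(2*M))
(y - 39269)*(Z(-82) + r(-42)) = (-1426 - 39269)*(200 + (½)*(6 - 42)/(-42)) = -40695*(200 + (½)*(-1/42)*(-36)) = -40695*(200 + 3/7) = -40695*1403/7 = -57095085/7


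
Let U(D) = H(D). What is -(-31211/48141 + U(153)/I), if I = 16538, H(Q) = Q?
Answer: 508801945/796155858 ≈ 0.63907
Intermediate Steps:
U(D) = D
-(-31211/48141 + U(153)/I) = -(-31211/48141 + 153/16538) = -1*(-508801945/796155858) = 508801945/796155858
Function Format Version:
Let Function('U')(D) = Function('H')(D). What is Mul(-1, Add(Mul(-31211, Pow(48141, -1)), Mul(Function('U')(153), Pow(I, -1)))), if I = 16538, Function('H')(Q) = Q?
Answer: Rational(508801945, 796155858) ≈ 0.63907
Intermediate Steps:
Function('U')(D) = D
Mul(-1, Add(Mul(-31211, Pow(48141, -1)), Mul(Function('U')(153), Pow(I, -1)))) = Mul(-1, Add(Mul(-31211, Pow(48141, -1)), Mul(153, Pow(16538, -1)))) = Mul(-1, Add(Mul(-31211, Rational(1, 48141)), Mul(153, Rational(1, 16538)))) = Mul(-1, Add(Rational(-31211, 48141), Rational(153, 16538))) = Mul(-1, Rational(-508801945, 796155858)) = Rational(508801945, 796155858)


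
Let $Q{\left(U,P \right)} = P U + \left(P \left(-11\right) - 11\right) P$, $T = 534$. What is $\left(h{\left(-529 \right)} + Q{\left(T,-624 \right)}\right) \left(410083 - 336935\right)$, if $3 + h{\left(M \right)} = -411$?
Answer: $-337205111496$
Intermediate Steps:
$Q{\left(U,P \right)} = P U + P \left(-11 - 11 P\right)$ ($Q{\left(U,P \right)} = P U + \left(- 11 P - 11\right) P = P U + \left(-11 - 11 P\right) P = P U + P \left(-11 - 11 P\right)$)
$h{\left(M \right)} = -414$ ($h{\left(M \right)} = -3 - 411 = -414$)
$\left(h{\left(-529 \right)} + Q{\left(T,-624 \right)}\right) \left(410083 - 336935\right) = \left(-414 - 624 \left(-11 + 534 - -6864\right)\right) \left(410083 - 336935\right) = \left(-414 - 624 \left(-11 + 534 + 6864\right)\right) 73148 = \left(-414 - 4609488\right) 73148 = \left(-4609902\right) 73148 = -337205111496$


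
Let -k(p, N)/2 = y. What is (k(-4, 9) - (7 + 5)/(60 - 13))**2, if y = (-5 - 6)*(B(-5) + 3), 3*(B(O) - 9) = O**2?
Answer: 3973789444/19881 ≈ 1.9988e+5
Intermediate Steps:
B(O) = 9 + O**2/3
y = -671/3 (y = (-5 - 6)*((9 + (1/3)*(-5)**2) + 3) = -11*((9 + (1/3)*25) + 3) = -11*((9 + 25/3) + 3) = -11*(52/3 + 3) = -11*61/3 = -671/3 ≈ -223.67)
k(p, N) = 1342/3 (k(p, N) = -2*(-671/3) = 1342/3)
(k(-4, 9) - (7 + 5)/(60 - 13))**2 = (1342/3 - (7 + 5)/(60 - 13))**2 = (1342/3 - 12/47)**2 = (63038/141)**2 = 3973789444/19881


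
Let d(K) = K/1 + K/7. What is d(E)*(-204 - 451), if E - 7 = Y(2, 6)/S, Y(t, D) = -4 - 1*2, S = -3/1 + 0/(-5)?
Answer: -47160/7 ≈ -6737.1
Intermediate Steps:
S = -3 (S = -3*1 + 0*(-⅕) = -3 + 0 = -3)
Y(t, D) = -6 (Y(t, D) = -4 - 2 = -6)
E = 9 (E = 7 - 6/(-3) = 7 - 6*(-⅓) = 7 + 2 = 9)
d(K) = 8*K/7 (d(K) = K*1 + K*(⅐) = K + K/7 = 8*K/7)
d(E)*(-204 - 451) = ((8/7)*9)*(-204 - 451) = (72/7)*(-655) = -47160/7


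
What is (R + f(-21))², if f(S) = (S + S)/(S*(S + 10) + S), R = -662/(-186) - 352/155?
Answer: 256036/216225 ≈ 1.1841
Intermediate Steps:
R = 599/465 (R = -662*(-1/186) - 352*1/155 = 331/93 - 352/155 = 599/465 ≈ 1.2882)
f(S) = 2*S/(S + S*(10 + S)) (f(S) = (2*S)/(S*(10 + S) + S) = (2*S)/(S + S*(10 + S)) = 2*S/(S + S*(10 + S)))
(R + f(-21))² = (599/465 + 2/(11 - 21))² = (599/465 + 2/(-10))² = (599/465 + 2*(-⅒))² = (599/465 - ⅕)² = (506/465)² = 256036/216225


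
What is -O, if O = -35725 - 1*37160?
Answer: 72885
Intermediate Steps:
O = -72885 (O = -35725 - 37160 = -72885)
-O = -1*(-72885) = 72885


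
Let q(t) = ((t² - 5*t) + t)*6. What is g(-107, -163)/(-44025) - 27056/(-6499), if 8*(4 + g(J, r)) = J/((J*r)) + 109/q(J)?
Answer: 110689909571788613/26587744694146800 ≈ 4.1632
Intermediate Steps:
q(t) = -24*t + 6*t² (q(t) = (t² - 4*t)*6 = -24*t + 6*t²)
g(J, r) = -4 + 1/(8*r) + 109/(48*J*(-4 + J)) (g(J, r) = -4 + (J/((J*r)) + 109/((6*J*(-4 + J))))/8 = -4 + (J*(1/(J*r)) + 109*(1/(6*J*(-4 + J))))/8 = -4 + (1/r + 109/(6*J*(-4 + J)))/8 = -4 + (1/(8*r) + 109/(48*J*(-4 + J))) = -4 + 1/(8*r) + 109/(48*J*(-4 + J)))
g(-107, -163)/(-44025) - 27056/(-6499) = ((1/48)*(109*(-163) + 6*(-107)*(-4 - 107) - 192*(-107)*(-163)*(-4 - 107))/(-107*(-163)*(-4 - 107)))/(-44025) - 27056/(-6499) = ((1/48)*(-1/107)*(-1/163)*(-17767 + 6*(-107)*(-111) - 192*(-107)*(-163)*(-111))/(-111))*(-1/44025) - 27056*(-1/6499) = ((1/48)*(-1/107)*(-1/163)*(-1/111)*(-17767 + 71262 + 371702592))*(-1/44025) + 27056/6499 = ((1/48)*(-1/107)*(-1/163)*(-1/111)*371756087)*(-1/44025) + 27056/6499 = -371756087/92925648*(-1/44025) + 27056/6499 = 371756087/4091051653200 + 27056/6499 = 110689909571788613/26587744694146800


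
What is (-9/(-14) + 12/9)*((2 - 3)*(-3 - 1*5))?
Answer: 332/21 ≈ 15.810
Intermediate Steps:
(-9/(-14) + 12/9)*((2 - 3)*(-3 - 1*5)) = (-9*(-1/14) + 12*(⅑))*(-(-3 - 5)) = (9/14 + 4/3)*(-1*(-8)) = (83/42)*8 = 332/21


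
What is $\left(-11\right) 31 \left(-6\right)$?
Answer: $2046$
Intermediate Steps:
$\left(-11\right) 31 \left(-6\right) = \left(-341\right) \left(-6\right) = 2046$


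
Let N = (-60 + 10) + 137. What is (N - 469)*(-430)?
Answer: 164260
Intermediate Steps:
N = 87 (N = -50 + 137 = 87)
(N - 469)*(-430) = (87 - 469)*(-430) = -382*(-430) = 164260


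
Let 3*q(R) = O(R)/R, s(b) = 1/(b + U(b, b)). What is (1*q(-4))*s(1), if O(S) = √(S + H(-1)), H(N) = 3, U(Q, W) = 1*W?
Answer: -I/24 ≈ -0.041667*I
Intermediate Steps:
U(Q, W) = W
s(b) = 1/(2*b) (s(b) = 1/(b + b) = 1/(2*b))
O(S) = √(3 + S) (O(S) = √(S + 3) = √(3 + S))
q(R) = √(3 + R)/(3*R) (q(R) = (√(3 + R)/R)/3 = √(3 + R)/(3*R))
(1*q(-4))*s(1) = (1*((⅓)*√(3 - 4)/(-4)))*((½)/1) = (1*((⅓)*(-¼)*√(-1)))*((½)*1) = (1*((⅓)*(-¼)*I))*(½) = (1*(-I/12))*(½) = -I/12*(½) = -I/24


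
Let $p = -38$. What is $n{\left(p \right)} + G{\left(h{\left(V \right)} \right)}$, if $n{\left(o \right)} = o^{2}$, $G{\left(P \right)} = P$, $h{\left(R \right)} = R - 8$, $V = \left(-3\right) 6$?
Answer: $1418$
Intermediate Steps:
$V = -18$
$h{\left(R \right)} = -8 + R$
$n{\left(p \right)} + G{\left(h{\left(V \right)} \right)} = \left(-38\right)^{2} - 26 = 1444 - 26 = 1418$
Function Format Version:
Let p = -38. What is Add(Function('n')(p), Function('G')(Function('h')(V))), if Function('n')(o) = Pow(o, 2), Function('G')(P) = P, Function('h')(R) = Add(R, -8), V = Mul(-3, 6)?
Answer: 1418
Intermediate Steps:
V = -18
Function('h')(R) = Add(-8, R)
Add(Function('n')(p), Function('G')(Function('h')(V))) = Add(Pow(-38, 2), Add(-8, -18)) = Add(1444, -26) = 1418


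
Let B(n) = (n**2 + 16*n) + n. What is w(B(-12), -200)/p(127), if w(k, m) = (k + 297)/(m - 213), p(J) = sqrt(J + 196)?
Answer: -237*sqrt(323)/133399 ≈ -0.031930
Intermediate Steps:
p(J) = sqrt(196 + J)
B(n) = n**2 + 17*n
w(k, m) = (297 + k)/(-213 + m)
w(B(-12), -200)/p(127) = ((297 - 12*(17 - 12))/(-213 - 200))/(sqrt(196 + 127)) = ((297 - 12*5)/(-413))/(sqrt(323)) = (-(297 - 60)/413)*(sqrt(323)/323) = (-1/413*237)*(sqrt(323)/323) = -237*sqrt(323)/133399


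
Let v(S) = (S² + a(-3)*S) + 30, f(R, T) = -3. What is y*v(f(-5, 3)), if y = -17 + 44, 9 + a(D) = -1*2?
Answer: 1944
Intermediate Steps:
a(D) = -11 (a(D) = -9 - 1*2 = -9 - 2 = -11)
v(S) = 30 + S² - 11*S (v(S) = (S² - 11*S) + 30 = 30 + S² - 11*S)
y = 27
y*v(f(-5, 3)) = 27*(30 + (-3)² - 11*(-3)) = 27*(30 + 9 + 33) = 27*72 = 1944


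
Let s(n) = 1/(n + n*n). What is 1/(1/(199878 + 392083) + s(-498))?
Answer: 146513899266/839467 ≈ 1.7453e+5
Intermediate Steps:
s(n) = 1/(n + n**2)
1/(1/(199878 + 392083) + s(-498)) = 1/(1/(199878 + 392083) + 1/((-498)*(1 - 498))) = 1/(1/591961 - 1/498/(-497)) = 1/(1/591961 - 1/498*(-1/497)) = 1/(1/591961 + 1/247506) = 1/(839467/146513899266) = 146513899266/839467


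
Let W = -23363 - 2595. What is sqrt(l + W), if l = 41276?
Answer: 3*sqrt(1702) ≈ 123.77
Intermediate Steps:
W = -25958
sqrt(l + W) = sqrt(41276 - 25958) = sqrt(15318) = 3*sqrt(1702)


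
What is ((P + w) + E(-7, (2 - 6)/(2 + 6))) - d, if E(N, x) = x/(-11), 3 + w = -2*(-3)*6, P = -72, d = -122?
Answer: 1827/22 ≈ 83.045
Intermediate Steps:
w = 33 (w = -3 - 2*(-3)*6 = -3 + 6*6 = -3 + 36 = 33)
E(N, x) = -x/11
((P + w) + E(-7, (2 - 6)/(2 + 6))) - d = ((-72 + 33) - (2 - 6)/(11*(2 + 6))) - 1*(-122) = (-39 - (-4)/(11*8)) + 122 = (-39 - 1/11*(-½)) + 122 = (-39 + 1/22) + 122 = -857/22 + 122 = 1827/22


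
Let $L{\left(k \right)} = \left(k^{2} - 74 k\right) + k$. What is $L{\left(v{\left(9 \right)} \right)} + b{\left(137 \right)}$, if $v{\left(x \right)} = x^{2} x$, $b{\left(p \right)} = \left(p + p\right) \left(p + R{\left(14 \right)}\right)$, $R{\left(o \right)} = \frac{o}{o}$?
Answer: $516036$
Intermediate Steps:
$R{\left(o \right)} = 1$
$b{\left(p \right)} = 2 p \left(1 + p\right)$ ($b{\left(p \right)} = \left(p + p\right) \left(p + 1\right) = 2 p \left(1 + p\right)$)
$v{\left(x \right)} = x^{3}$
$L{\left(k \right)} = k^{2} - 73 k$
$L{\left(v{\left(9 \right)} \right)} + b{\left(137 \right)} = 9^{3} \left(-73 + 9^{3}\right) + 2 \cdot 137 \left(1 + 137\right) = 729 \left(-73 + 729\right) + 2 \cdot 137 \cdot 138 = 729 \cdot 656 + 37812 = 478224 + 37812 = 516036$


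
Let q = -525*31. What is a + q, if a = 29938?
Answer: 13663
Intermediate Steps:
q = -16275
a + q = 29938 - 16275 = 13663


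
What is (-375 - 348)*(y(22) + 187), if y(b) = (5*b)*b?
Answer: -1884861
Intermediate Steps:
y(b) = 5*b²
(-375 - 348)*(y(22) + 187) = (-375 - 348)*(5*22² + 187) = -723*(5*484 + 187) = -723*(2420 + 187) = -723*2607 = -1884861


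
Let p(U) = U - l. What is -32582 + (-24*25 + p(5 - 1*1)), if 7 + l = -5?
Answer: -33166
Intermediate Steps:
l = -12 (l = -7 - 5 = -12)
p(U) = 12 + U (p(U) = U - 1*(-12) = U + 12 = 12 + U)
-32582 + (-24*25 + p(5 - 1*1)) = -32582 + (-24*25 + (12 + (5 - 1*1))) = -32582 + (-600 + (12 + (5 - 1))) = -32582 + (-600 + (12 + 4)) = -32582 + (-600 + 16) = -32582 - 584 = -33166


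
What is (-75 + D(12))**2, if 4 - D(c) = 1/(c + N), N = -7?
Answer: 126736/25 ≈ 5069.4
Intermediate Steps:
D(c) = 4 - 1/(-7 + c) (D(c) = 4 - 1/(c - 7) = 4 - 1/(-7 + c))
(-75 + D(12))**2 = (-75 + (-29 + 4*12)/(-7 + 12))**2 = (-75 + (-29 + 48)/5)**2 = (-75 + (1/5)*19)**2 = (-75 + 19/5)**2 = (-356/5)**2 = 126736/25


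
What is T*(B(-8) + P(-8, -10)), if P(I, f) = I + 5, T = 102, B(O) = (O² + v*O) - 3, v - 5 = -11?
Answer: 10812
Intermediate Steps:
v = -6 (v = 5 - 11 = -6)
B(O) = -3 + O² - 6*O (B(O) = (O² - 6*O) - 3 = -3 + O² - 6*O)
P(I, f) = 5 + I
T*(B(-8) + P(-8, -10)) = 102*((-3 + (-8)² - 6*(-8)) + (5 - 8)) = 102*((-3 + 64 + 48) - 3) = 102*(109 - 3) = 102*106 = 10812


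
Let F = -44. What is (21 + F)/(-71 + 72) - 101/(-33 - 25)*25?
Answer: 1191/58 ≈ 20.534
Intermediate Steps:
(21 + F)/(-71 + 72) - 101/(-33 - 25)*25 = (21 - 44)/(-71 + 72) - 101/(-33 - 25)*25 = -23/1 - 101/(-58)*25 = -23*1 - 101*(-1/58)*25 = -23 + (101/58)*25 = -23 + 2525/58 = 1191/58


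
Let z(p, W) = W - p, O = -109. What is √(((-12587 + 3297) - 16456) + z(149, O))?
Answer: 2*I*√6501 ≈ 161.26*I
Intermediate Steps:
√(((-12587 + 3297) - 16456) + z(149, O)) = √(((-12587 + 3297) - 16456) + (-109 - 1*149)) = √((-9290 - 16456) + (-109 - 149)) = √(-25746 - 258) = √(-26004) = 2*I*√6501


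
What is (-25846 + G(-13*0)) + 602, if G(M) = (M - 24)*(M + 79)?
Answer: -27140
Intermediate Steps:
G(M) = (-24 + M)*(79 + M)
(-25846 + G(-13*0)) + 602 = (-25846 + (-1896 + (-13*0)**2 + 55*(-13*0))) + 602 = (-25846 + (-1896 + 0**2 + 55*0)) + 602 = (-25846 + (-1896 + 0 + 0)) + 602 = (-25846 - 1896) + 602 = -27742 + 602 = -27140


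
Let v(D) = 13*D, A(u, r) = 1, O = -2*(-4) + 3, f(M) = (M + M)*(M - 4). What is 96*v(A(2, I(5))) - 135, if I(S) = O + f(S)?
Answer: 1113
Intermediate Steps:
f(M) = 2*M*(-4 + M) (f(M) = (2*M)*(-4 + M) = 2*M*(-4 + M))
O = 11 (O = 8 + 3 = 11)
I(S) = 11 + 2*S*(-4 + S)
96*v(A(2, I(5))) - 135 = 96*(13*1) - 135 = 96*13 - 135 = 1248 - 135 = 1113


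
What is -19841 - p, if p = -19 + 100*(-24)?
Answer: -17422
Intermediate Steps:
p = -2419 (p = -19 - 2400 = -2419)
-19841 - p = -19841 - 1*(-2419) = -19841 + 2419 = -17422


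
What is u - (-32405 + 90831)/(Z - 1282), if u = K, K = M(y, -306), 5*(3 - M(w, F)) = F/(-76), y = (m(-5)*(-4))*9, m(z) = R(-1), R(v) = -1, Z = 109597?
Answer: 6813283/4115970 ≈ 1.6553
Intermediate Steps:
m(z) = -1
y = 36 (y = -1*(-4)*9 = 4*9 = 36)
M(w, F) = 3 + F/380 (M(w, F) = 3 - F/(5*(-76)) = 3 - F*(-1)/(5*76) = 3 - (-1)*F/380 = 3 + F/380)
K = 417/190 (K = 3 + (1/380)*(-306) = 3 - 153/190 = 417/190 ≈ 2.1947)
u = 417/190 ≈ 2.1947
u - (-32405 + 90831)/(Z - 1282) = 417/190 - (-32405 + 90831)/(109597 - 1282) = 417/190 - 58426/108315 = 6813283/4115970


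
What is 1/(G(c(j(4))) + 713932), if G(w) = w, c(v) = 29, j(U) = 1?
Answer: 1/713961 ≈ 1.4006e-6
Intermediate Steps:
1/(G(c(j(4))) + 713932) = 1/(29 + 713932) = 1/713961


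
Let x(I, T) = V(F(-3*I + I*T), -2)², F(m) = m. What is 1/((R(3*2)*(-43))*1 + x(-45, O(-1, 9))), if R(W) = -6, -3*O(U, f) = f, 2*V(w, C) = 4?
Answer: 1/262 ≈ 0.0038168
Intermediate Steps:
V(w, C) = 2 (V(w, C) = (½)*4 = 2)
O(U, f) = -f/3
x(I, T) = 4 (x(I, T) = 2² = 4)
1/((R(3*2)*(-43))*1 + x(-45, O(-1, 9))) = 1/(-6*(-43)*1 + 4) = 1/(258*1 + 4) = 1/(258 + 4) = 1/262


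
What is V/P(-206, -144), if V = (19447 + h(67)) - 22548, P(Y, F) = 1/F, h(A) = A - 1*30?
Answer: 441216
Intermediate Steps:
h(A) = -30 + A (h(A) = A - 30 = -30 + A)
V = -3064 (V = (19447 + (-30 + 67)) - 22548 = (19447 + 37) - 22548 = 19484 - 22548 = -3064)
V/P(-206, -144) = -3064/(1/(-144)) = -3064/(-1/144) = -3064*(-144) = 441216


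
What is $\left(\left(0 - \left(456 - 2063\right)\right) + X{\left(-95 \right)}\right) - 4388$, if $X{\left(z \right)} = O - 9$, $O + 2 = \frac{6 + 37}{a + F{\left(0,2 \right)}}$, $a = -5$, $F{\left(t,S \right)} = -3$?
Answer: $- \frac{22379}{8} \approx -2797.4$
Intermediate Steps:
$O = - \frac{59}{8}$ ($O = -2 + \frac{6 + 37}{-5 - 3} = -2 + \frac{43}{-8} = -2 + 43 \left(- \frac{1}{8}\right) = -2 - \frac{43}{8} = - \frac{59}{8} \approx -7.375$)
$X{\left(z \right)} = - \frac{131}{8}$ ($X{\left(z \right)} = - \frac{59}{8} - 9 = - \frac{131}{8}$)
$\left(\left(0 - \left(456 - 2063\right)\right) + X{\left(-95 \right)}\right) - 4388 = \left(\left(0 - \left(456 - 2063\right)\right) - \frac{131}{8}\right) - 4388 = \left(\left(0 - -1607\right) - \frac{131}{8}\right) - 4388 = \left(\left(0 + 1607\right) - \frac{131}{8}\right) - 4388 = \left(1607 - \frac{131}{8}\right) - 4388 = \frac{12725}{8} - 4388 = - \frac{22379}{8}$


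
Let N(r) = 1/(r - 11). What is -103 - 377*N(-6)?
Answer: -1374/17 ≈ -80.823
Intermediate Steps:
N(r) = 1/(-11 + r)
-103 - 377*N(-6) = -103 - 377/(-11 - 6) = -103 - 377/(-17) = -103 - 377*(-1/17) = -103 + 377/17 = -1374/17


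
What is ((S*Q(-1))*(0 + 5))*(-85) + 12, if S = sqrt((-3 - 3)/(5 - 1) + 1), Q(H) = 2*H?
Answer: 12 + 425*I*sqrt(2) ≈ 12.0 + 601.04*I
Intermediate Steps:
S = I*sqrt(2)/2 (S = sqrt(-6/4 + 1) = sqrt(-6*1/4 + 1) = sqrt(-3/2 + 1) = sqrt(-1/2) = I*sqrt(2)/2 ≈ 0.70711*I)
((S*Q(-1))*(0 + 5))*(-85) + 12 = (((I*sqrt(2)/2)*(2*(-1)))*(0 + 5))*(-85) + 12 = (((I*sqrt(2)/2)*(-2))*5)*(-85) + 12 = (-I*sqrt(2)*5)*(-85) + 12 = -5*I*sqrt(2)*(-85) + 12 = 425*I*sqrt(2) + 12 = 12 + 425*I*sqrt(2)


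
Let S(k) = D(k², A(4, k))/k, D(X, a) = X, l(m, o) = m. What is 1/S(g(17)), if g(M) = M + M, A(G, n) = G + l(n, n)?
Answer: 1/34 ≈ 0.029412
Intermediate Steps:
A(G, n) = G + n
g(M) = 2*M
S(k) = k (S(k) = k²/k = k)
1/S(g(17)) = 1/(2*17) = 1/34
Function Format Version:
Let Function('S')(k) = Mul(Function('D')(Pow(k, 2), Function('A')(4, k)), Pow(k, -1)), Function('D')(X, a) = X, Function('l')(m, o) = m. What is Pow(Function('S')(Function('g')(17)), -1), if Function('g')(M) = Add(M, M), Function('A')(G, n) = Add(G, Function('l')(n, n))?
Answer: Rational(1, 34) ≈ 0.029412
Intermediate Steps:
Function('A')(G, n) = Add(G, n)
Function('g')(M) = Mul(2, M)
Function('S')(k) = k (Function('S')(k) = Mul(Pow(k, 2), Pow(k, -1)) = k)
Pow(Function('S')(Function('g')(17)), -1) = Pow(Mul(2, 17), -1) = Pow(34, -1) = Rational(1, 34)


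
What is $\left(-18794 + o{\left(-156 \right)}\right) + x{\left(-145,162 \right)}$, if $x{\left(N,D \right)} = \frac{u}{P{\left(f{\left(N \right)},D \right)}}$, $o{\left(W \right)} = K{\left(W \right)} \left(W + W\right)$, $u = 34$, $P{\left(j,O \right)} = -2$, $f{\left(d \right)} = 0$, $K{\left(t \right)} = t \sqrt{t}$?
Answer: $-18811 + 97344 i \sqrt{39} \approx -18811.0 + 6.0791 \cdot 10^{5} i$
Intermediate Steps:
$K{\left(t \right)} = t^{\frac{3}{2}}$
$o{\left(W \right)} = 2 W^{\frac{5}{2}}$ ($o{\left(W \right)} = W^{\frac{3}{2}} \left(W + W\right) = W^{\frac{3}{2}} \cdot 2 W = 2 W^{\frac{5}{2}}$)
$x{\left(N,D \right)} = -17$ ($x{\left(N,D \right)} = \frac{34}{-2} = 34 \left(- \frac{1}{2}\right) = -17$)
$\left(-18794 + o{\left(-156 \right)}\right) + x{\left(-145,162 \right)} = \left(-18794 + 2 \left(-156\right)^{\frac{5}{2}}\right) - 17 = \left(-18794 + 2 \cdot 48672 i \sqrt{39}\right) - 17 = \left(-18794 + 97344 i \sqrt{39}\right) - 17 = -18811 + 97344 i \sqrt{39}$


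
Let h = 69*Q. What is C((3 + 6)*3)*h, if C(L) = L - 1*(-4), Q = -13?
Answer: -27807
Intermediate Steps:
C(L) = 4 + L (C(L) = L + 4 = 4 + L)
h = -897 (h = 69*(-13) = -897)
C((3 + 6)*3)*h = (4 + (3 + 6)*3)*(-897) = (4 + 9*3)*(-897) = (4 + 27)*(-897) = 31*(-897) = -27807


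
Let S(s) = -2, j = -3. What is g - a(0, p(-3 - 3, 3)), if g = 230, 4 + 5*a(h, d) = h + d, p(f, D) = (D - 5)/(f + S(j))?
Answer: 923/4 ≈ 230.75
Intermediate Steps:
p(f, D) = (-5 + D)/(-2 + f) (p(f, D) = (D - 5)/(f - 2) = (-5 + D)/(-2 + f))
a(h, d) = -⅘ + d/5 + h/5 (a(h, d) = -⅘ + (h + d)/5 = -⅘ + (d + h)/5 = -⅘ + (d/5 + h/5) = -⅘ + d/5 + h/5)
g - a(0, p(-3 - 3, 3)) = 230 - (-⅘ + ((-5 + 3)/(-2 + (-3 - 3)))/5 + (⅕)*0) = 230 - (-⅘ + (-2/(-2 - 6))/5 + 0) = 230 - (-⅘ + (-2/(-8))/5 + 0) = 230 - (-⅘ + (-⅛*(-2))/5 + 0) = 230 - (-⅘ + (⅕)*(¼) + 0) = 230 - (-⅘ + 1/20 + 0) = 230 - 1*(-¾) = 230 + ¾ = 923/4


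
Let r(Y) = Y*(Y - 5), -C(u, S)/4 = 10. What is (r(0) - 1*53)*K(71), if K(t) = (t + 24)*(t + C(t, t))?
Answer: -156085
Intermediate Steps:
C(u, S) = -40 (C(u, S) = -4*10 = -40)
r(Y) = Y*(-5 + Y)
K(t) = (-40 + t)*(24 + t) (K(t) = (t + 24)*(t - 40) = (24 + t)*(-40 + t) = (-40 + t)*(24 + t))
(r(0) - 1*53)*K(71) = (0*(-5 + 0) - 1*53)*(-960 + 71² - 16*71) = (0*(-5) - 53)*(-960 + 5041 - 1136) = (0 - 53)*2945 = -53*2945 = -156085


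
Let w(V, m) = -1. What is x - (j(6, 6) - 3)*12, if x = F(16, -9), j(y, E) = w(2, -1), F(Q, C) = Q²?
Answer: 304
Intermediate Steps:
j(y, E) = -1
x = 256 (x = 16² = 256)
x - (j(6, 6) - 3)*12 = 256 - (-1 - 3)*12 = 256 - (-4)*12 = 256 - 1*(-48) = 256 + 48 = 304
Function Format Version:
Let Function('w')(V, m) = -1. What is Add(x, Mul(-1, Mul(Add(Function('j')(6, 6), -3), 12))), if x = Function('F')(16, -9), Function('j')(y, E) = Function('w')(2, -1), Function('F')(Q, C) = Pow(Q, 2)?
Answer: 304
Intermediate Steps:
Function('j')(y, E) = -1
x = 256 (x = Pow(16, 2) = 256)
Add(x, Mul(-1, Mul(Add(Function('j')(6, 6), -3), 12))) = Add(256, Mul(-1, Mul(Add(-1, -3), 12))) = Add(256, Mul(-1, Mul(-4, 12))) = Add(256, Mul(-1, -48)) = Add(256, 48) = 304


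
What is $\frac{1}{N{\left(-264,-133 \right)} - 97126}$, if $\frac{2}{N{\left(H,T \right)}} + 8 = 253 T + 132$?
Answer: $- \frac{33525}{3256149152} \approx -1.0296 \cdot 10^{-5}$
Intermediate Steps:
$N{\left(H,T \right)} = \frac{2}{124 + 253 T}$ ($N{\left(H,T \right)} = \frac{2}{-8 + \left(253 T + 132\right)} = \frac{2}{-8 + \left(132 + 253 T\right)} = \frac{2}{124 + 253 T}$)
$\frac{1}{N{\left(-264,-133 \right)} - 97126} = \frac{1}{\frac{2}{124 + 253 \left(-133\right)} - 97126} = \frac{1}{\frac{2}{124 - 33649} - 97126} = \frac{1}{\frac{2}{-33525} - 97126} = \frac{1}{2 \left(- \frac{1}{33525}\right) - 97126} = \frac{1}{- \frac{2}{33525} - 97126} = \frac{1}{- \frac{3256149152}{33525}} = - \frac{33525}{3256149152}$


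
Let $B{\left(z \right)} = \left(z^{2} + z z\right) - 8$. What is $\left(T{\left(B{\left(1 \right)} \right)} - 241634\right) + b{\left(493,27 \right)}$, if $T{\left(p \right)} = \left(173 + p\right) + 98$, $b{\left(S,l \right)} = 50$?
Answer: $-241319$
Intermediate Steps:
$B{\left(z \right)} = -8 + 2 z^{2}$ ($B{\left(z \right)} = \left(z^{2} + z^{2}\right) - 8 = 2 z^{2} - 8 = -8 + 2 z^{2}$)
$T{\left(p \right)} = 271 + p$
$\left(T{\left(B{\left(1 \right)} \right)} - 241634\right) + b{\left(493,27 \right)} = \left(\left(271 - \left(8 - 2 \cdot 1^{2}\right)\right) - 241634\right) + 50 = \left(\left(271 + \left(-8 + 2 \cdot 1\right)\right) - 241634\right) + 50 = \left(\left(271 + \left(-8 + 2\right)\right) - 241634\right) + 50 = \left(\left(271 - 6\right) - 241634\right) + 50 = \left(265 - 241634\right) + 50 = -241369 + 50 = -241319$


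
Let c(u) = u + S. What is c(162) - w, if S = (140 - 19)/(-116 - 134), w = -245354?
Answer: 61378879/250 ≈ 2.4552e+5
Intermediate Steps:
S = -121/250 (S = 121/(-250) = 121*(-1/250) = -121/250 ≈ -0.48400)
c(u) = -121/250 + u (c(u) = u - 121/250 = -121/250 + u)
c(162) - w = (-121/250 + 162) - 1*(-245354) = 40379/250 + 245354 = 61378879/250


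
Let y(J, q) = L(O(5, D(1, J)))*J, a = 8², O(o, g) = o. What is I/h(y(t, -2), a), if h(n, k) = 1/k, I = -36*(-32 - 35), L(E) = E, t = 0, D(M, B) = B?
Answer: 154368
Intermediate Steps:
a = 64
I = 2412 (I = -36*(-67) = 2412)
y(J, q) = 5*J
I/h(y(t, -2), a) = 2412/(1/64) = 2412*64 = 154368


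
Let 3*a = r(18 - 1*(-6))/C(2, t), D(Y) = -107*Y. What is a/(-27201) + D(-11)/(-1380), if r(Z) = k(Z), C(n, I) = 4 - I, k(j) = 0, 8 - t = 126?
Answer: -1177/1380 ≈ -0.85290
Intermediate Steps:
t = -118 (t = 8 - 1*126 = 8 - 126 = -118)
r(Z) = 0
a = 0 (a = (0/(4 - 1*(-118)))/3 = (0/(4 + 118))/3 = (0/122)/3 = (0*(1/122))/3 = (⅓)*0 = 0)
a/(-27201) + D(-11)/(-1380) = 0/(-27201) - 107*(-11)/(-1380) = 0*(-1/27201) + 1177*(-1/1380) = 0 - 1177/1380 = -1177/1380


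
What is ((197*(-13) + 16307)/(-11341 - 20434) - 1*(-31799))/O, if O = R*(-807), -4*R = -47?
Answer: -4041597916/1205193975 ≈ -3.3535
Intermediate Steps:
R = 47/4 (R = -1/4*(-47) = 47/4 ≈ 11.750)
O = -37929/4 (O = (47/4)*(-807) = -37929/4 ≈ -9482.3)
((197*(-13) + 16307)/(-11341 - 20434) - 1*(-31799))/O = ((197*(-13) + 16307)/(-11341 - 20434) - 1*(-31799))/(-37929/4) = ((-2561 + 16307)/(-31775) + 31799)*(-4/37929) = (13746*(-1/31775) + 31799)*(-4/37929) = (-13746/31775 + 31799)*(-4/37929) = (1010399479/31775)*(-4/37929) = -4041597916/1205193975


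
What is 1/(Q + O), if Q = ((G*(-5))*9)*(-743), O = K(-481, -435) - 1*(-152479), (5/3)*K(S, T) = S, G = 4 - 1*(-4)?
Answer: 5/2098352 ≈ 2.3828e-6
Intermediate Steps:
G = 8 (G = 4 + 4 = 8)
K(S, T) = 3*S/5
O = 760952/5 (O = (⅗)*(-481) - 1*(-152479) = -1443/5 + 152479 = 760952/5 ≈ 1.5219e+5)
Q = 267480 (Q = ((8*(-5))*9)*(-743) = -40*9*(-743) = -360*(-743) = 267480)
1/(Q + O) = 1/(267480 + 760952/5) = 1/(2098352/5) = 5/2098352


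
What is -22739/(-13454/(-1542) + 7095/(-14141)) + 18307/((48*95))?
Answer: -564429510983903/204416277360 ≈ -2761.2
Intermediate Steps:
-22739/(-13454/(-1542) + 7095/(-14141)) + 18307/((48*95)) = -22739/(-13454*(-1/1542) + 7095*(-1/14141)) + 18307/4560 = -22739/(6727/771 - 7095/14141) + 18307*(1/4560) = -22739/89656262/10902711 + 18307/4560 = -22739*10902711/89656262 + 18307/4560 = -247916745429/89656262 + 18307/4560 = -564429510983903/204416277360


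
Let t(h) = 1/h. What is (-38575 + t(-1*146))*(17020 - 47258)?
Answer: 85149467169/73 ≈ 1.1664e+9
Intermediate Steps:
(-38575 + t(-1*146))*(17020 - 47258) = (-38575 + 1/(-1*146))*(17020 - 47258) = (-38575 + 1/(-146))*(-30238) = (-38575 - 1/146)*(-30238) = -5631951/146*(-30238) = 85149467169/73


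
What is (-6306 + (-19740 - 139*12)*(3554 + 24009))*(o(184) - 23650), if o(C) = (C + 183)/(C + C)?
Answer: 2567662134751665/184 ≈ 1.3955e+13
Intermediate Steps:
o(C) = (183 + C)/(2*C) (o(C) = (183 + C)/((2*C)) = (183 + C)*(1/(2*C)) = (183 + C)/(2*C))
(-6306 + (-19740 - 139*12)*(3554 + 24009))*(o(184) - 23650) = (-6306 + (-19740 - 139*12)*(3554 + 24009))*((½)*(183 + 184)/184 - 23650) = (-6306 + (-19740 - 1668)*27563)*((½)*(1/184)*367 - 23650) = (-6306 - 21408*27563)*(367/368 - 23650) = (-6306 - 590068704)*(-8702833/368) = -590075010*(-8702833/368) = 2567662134751665/184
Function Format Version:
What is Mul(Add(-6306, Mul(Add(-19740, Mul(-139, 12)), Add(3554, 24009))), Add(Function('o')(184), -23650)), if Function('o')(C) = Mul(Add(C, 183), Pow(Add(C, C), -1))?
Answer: Rational(2567662134751665, 184) ≈ 1.3955e+13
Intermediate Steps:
Function('o')(C) = Mul(Rational(1, 2), Pow(C, -1), Add(183, C)) (Function('o')(C) = Mul(Add(183, C), Pow(Mul(2, C), -1)) = Mul(Add(183, C), Mul(Rational(1, 2), Pow(C, -1))) = Mul(Rational(1, 2), Pow(C, -1), Add(183, C)))
Mul(Add(-6306, Mul(Add(-19740, Mul(-139, 12)), Add(3554, 24009))), Add(Function('o')(184), -23650)) = Mul(Add(-6306, Mul(Add(-19740, Mul(-139, 12)), Add(3554, 24009))), Add(Mul(Rational(1, 2), Pow(184, -1), Add(183, 184)), -23650)) = Mul(Add(-6306, Mul(Add(-19740, -1668), 27563)), Add(Mul(Rational(1, 2), Rational(1, 184), 367), -23650)) = Mul(Add(-6306, Mul(-21408, 27563)), Add(Rational(367, 368), -23650)) = Mul(Add(-6306, -590068704), Rational(-8702833, 368)) = Mul(-590075010, Rational(-8702833, 368)) = Rational(2567662134751665, 184)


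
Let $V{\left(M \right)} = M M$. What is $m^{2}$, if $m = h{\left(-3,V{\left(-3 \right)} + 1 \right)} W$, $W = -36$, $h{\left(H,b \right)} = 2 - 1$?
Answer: $1296$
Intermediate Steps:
$V{\left(M \right)} = M^{2}$
$h{\left(H,b \right)} = 1$
$m = -36$ ($m = 1 \left(-36\right) = -36$)
$m^{2} = \left(-36\right)^{2} = 1296$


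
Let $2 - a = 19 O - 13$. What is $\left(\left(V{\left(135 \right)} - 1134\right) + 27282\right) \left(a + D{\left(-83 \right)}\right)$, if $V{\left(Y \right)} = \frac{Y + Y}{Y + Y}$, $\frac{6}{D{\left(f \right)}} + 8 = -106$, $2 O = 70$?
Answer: $- \frac{322966299}{19} \approx -1.6998 \cdot 10^{7}$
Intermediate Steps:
$O = 35$ ($O = \frac{1}{2} \cdot 70 = 35$)
$D{\left(f \right)} = - \frac{1}{19}$ ($D{\left(f \right)} = \frac{6}{-8 - 106} = \frac{6}{-114} = 6 \left(- \frac{1}{114}\right) = - \frac{1}{19}$)
$V{\left(Y \right)} = 1$ ($V{\left(Y \right)} = \frac{2 Y}{2 Y} = 2 Y \frac{1}{2 Y} = 1$)
$a = -650$ ($a = 2 - \left(19 \cdot 35 - 13\right) = 2 - \left(665 - 13\right) = 2 - 652 = -650$)
$\left(\left(V{\left(135 \right)} - 1134\right) + 27282\right) \left(a + D{\left(-83 \right)}\right) = \left(\left(1 - 1134\right) + 27282\right) \left(-650 - \frac{1}{19}\right) = \left(-1133 + 27282\right) \left(- \frac{12351}{19}\right) = 26149 \left(- \frac{12351}{19}\right) = - \frac{322966299}{19}$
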